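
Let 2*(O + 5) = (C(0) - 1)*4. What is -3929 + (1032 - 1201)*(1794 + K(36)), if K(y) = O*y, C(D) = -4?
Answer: -215855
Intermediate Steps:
O = -15 (O = -5 + ((-4 - 1)*4)/2 = -5 + (-5*4)/2 = -5 + (½)*(-20) = -5 - 10 = -15)
K(y) = -15*y
-3929 + (1032 - 1201)*(1794 + K(36)) = -3929 + (1032 - 1201)*(1794 - 15*36) = -3929 - 169*(1794 - 540) = -3929 - 169*1254 = -3929 - 211926 = -215855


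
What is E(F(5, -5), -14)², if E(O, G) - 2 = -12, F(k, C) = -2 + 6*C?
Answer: 100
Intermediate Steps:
E(O, G) = -10 (E(O, G) = 2 - 12 = -10)
E(F(5, -5), -14)² = (-10)² = 100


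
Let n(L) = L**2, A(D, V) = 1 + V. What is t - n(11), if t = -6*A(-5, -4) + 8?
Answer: -95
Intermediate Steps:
t = 26 (t = -6*(1 - 4) + 8 = -6*(-3) + 8 = 18 + 8 = 26)
t - n(11) = 26 - 1*11**2 = 26 - 1*121 = 26 - 121 = -95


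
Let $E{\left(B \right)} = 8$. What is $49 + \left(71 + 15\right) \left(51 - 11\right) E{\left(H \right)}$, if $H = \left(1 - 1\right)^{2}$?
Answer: $27569$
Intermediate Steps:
$H = 0$ ($H = 0^{2} = 0$)
$49 + \left(71 + 15\right) \left(51 - 11\right) E{\left(H \right)} = 49 + \left(71 + 15\right) \left(51 - 11\right) 8 = 49 + 86 \cdot 40 \cdot 8 = 49 + 3440 \cdot 8 = 49 + 27520 = 27569$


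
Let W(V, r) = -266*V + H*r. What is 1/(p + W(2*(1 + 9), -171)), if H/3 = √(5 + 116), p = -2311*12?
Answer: -1/38695 ≈ -2.5843e-5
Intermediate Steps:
p = -27732
H = 33 (H = 3*√(5 + 116) = 3*√121 = 3*11 = 33)
W(V, r) = -266*V + 33*r
1/(p + W(2*(1 + 9), -171)) = 1/(-27732 + (-532*(1 + 9) + 33*(-171))) = 1/(-27732 + (-532*10 - 5643)) = 1/(-27732 + (-266*20 - 5643)) = 1/(-27732 + (-5320 - 5643)) = 1/(-27732 - 10963) = 1/(-38695) = -1/38695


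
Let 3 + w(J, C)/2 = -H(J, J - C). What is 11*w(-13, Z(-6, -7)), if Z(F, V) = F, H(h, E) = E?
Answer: 88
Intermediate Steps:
w(J, C) = -6 - 2*J + 2*C (w(J, C) = -6 + 2*(-(J - C)) = -6 + 2*(C - J) = -6 + (-2*J + 2*C) = -6 - 2*J + 2*C)
11*w(-13, Z(-6, -7)) = 11*(-6 - 2*(-13) + 2*(-6)) = 11*(-6 + 26 - 12) = 11*8 = 88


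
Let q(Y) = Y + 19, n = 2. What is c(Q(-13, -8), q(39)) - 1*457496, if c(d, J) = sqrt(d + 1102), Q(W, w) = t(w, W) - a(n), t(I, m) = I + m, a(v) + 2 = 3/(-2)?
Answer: -457496 + 3*sqrt(482)/2 ≈ -4.5746e+5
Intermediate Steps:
q(Y) = 19 + Y
a(v) = -7/2 (a(v) = -2 + 3/(-2) = -2 + 3*(-1/2) = -2 - 3/2 = -7/2)
Q(W, w) = 7/2 + W + w (Q(W, w) = (w + W) - 1*(-7/2) = (W + w) + 7/2 = 7/2 + W + w)
c(d, J) = sqrt(1102 + d)
c(Q(-13, -8), q(39)) - 1*457496 = sqrt(1102 + (7/2 - 13 - 8)) - 1*457496 = sqrt(1102 - 35/2) - 457496 = sqrt(2169/2) - 457496 = 3*sqrt(482)/2 - 457496 = -457496 + 3*sqrt(482)/2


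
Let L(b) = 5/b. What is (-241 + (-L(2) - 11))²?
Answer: 259081/4 ≈ 64770.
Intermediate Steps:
(-241 + (-L(2) - 11))² = (-241 + (-5/2 - 11))² = (-241 - 27/2)² = (-509/2)² = 259081/4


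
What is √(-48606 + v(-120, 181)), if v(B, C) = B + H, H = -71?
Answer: I*√48797 ≈ 220.9*I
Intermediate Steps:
v(B, C) = -71 + B (v(B, C) = B - 71 = -71 + B)
√(-48606 + v(-120, 181)) = √(-48606 + (-71 - 120)) = √(-48606 - 191) = √(-48797) = I*√48797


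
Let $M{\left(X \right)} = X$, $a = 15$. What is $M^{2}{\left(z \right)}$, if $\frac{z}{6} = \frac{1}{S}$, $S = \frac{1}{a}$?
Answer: $8100$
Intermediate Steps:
$S = \frac{1}{15} \approx 0.066667$
$z = 90$ ($z = 6 \frac{1}{\frac{1}{15}} = 6 \cdot 15 = 90$)
$M^{2}{\left(z \right)} = 90^{2} = 8100$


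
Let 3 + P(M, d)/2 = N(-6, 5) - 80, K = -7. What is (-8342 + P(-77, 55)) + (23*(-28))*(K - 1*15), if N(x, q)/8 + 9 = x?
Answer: 5420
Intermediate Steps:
N(x, q) = -72 + 8*x
P(M, d) = -406 (P(M, d) = -6 + 2*((-72 + 8*(-6)) - 80) = -6 + 2*((-72 - 48) - 80) = -6 + 2*(-120 - 80) = -6 + 2*(-200) = -6 - 400 = -406)
(-8342 + P(-77, 55)) + (23*(-28))*(K - 1*15) = (-8342 - 406) + (23*(-28))*(-7 - 1*15) = -8748 - 644*(-7 - 15) = -8748 - 644*(-22) = -8748 + 14168 = 5420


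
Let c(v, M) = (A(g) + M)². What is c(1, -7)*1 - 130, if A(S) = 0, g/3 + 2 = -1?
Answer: -81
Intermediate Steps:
g = -9 (g = -6 + 3*(-1) = -6 - 3 = -9)
c(v, M) = M² (c(v, M) = (0 + M)² = M²)
c(1, -7)*1 - 130 = (-7)²*1 - 130 = 49*1 - 130 = 49 - 130 = -81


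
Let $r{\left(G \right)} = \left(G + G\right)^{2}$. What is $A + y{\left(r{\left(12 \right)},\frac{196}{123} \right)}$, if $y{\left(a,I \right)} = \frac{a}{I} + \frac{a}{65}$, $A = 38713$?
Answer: $\frac{124480409}{3185} \approx 39083.0$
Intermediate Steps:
$r{\left(G \right)} = 4 G^{2}$ ($r{\left(G \right)} = \left(2 G\right)^{2} = 4 G^{2}$)
$y{\left(a,I \right)} = \frac{a}{65} + \frac{a}{I}$ ($y{\left(a,I \right)} = \frac{a}{I} + a \frac{1}{65} = \frac{a}{I} + \frac{a}{65} = \frac{a}{65} + \frac{a}{I}$)
$A + y{\left(r{\left(12 \right)},\frac{196}{123} \right)} = 38713 + \left(\frac{4 \cdot 12^{2}}{65} + \frac{4 \cdot 12^{2}}{196 \cdot \frac{1}{123}}\right) = 38713 + \left(\frac{4 \cdot 144}{65} + \frac{4 \cdot 144}{196 \cdot \frac{1}{123}}\right) = 38713 + \left(\frac{1}{65} \cdot 576 + \frac{576}{\frac{196}{123}}\right) = 38713 + \left(\frac{576}{65} + 576 \cdot \frac{123}{196}\right) = 38713 + \left(\frac{576}{65} + \frac{17712}{49}\right) = 38713 + \frac{1179504}{3185} = \frac{124480409}{3185}$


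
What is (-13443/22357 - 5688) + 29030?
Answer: 521843651/22357 ≈ 23341.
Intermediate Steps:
(-13443/22357 - 5688) + 29030 = -127180059/22357 + 29030 = 521843651/22357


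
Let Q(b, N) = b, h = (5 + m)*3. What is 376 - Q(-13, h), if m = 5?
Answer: 389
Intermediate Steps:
h = 30 (h = (5 + 5)*3 = 10*3 = 30)
376 - Q(-13, h) = 376 - 1*(-13) = 376 + 13 = 389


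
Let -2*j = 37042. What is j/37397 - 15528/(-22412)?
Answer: 41401991/209535391 ≈ 0.19759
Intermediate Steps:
j = -18521 (j = -1/2*37042 = -18521)
j/37397 - 15528/(-22412) = -18521/37397 - 15528/(-22412) = -18521*1/37397 - 15528*(-1/22412) = -18521/37397 + 3882/5603 = 41401991/209535391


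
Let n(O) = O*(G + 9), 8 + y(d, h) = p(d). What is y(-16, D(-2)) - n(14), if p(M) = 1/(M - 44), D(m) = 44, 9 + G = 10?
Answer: -8881/60 ≈ -148.02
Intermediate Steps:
G = 1 (G = -9 + 10 = 1)
p(M) = 1/(-44 + M)
y(d, h) = -8 + 1/(-44 + d)
n(O) = 10*O (n(O) = O*(1 + 9) = O*10 = 10*O)
y(-16, D(-2)) - n(14) = (353 - 8*(-16))/(-44 - 16) - 10*14 = (353 + 128)/(-60) - 1*140 = -1/60*481 - 140 = -481/60 - 140 = -8881/60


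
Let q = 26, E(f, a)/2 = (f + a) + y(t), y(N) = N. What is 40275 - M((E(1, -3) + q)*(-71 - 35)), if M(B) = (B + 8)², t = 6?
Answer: -12890941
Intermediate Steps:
E(f, a) = 12 + 2*a + 2*f (E(f, a) = 2*((f + a) + 6) = 2*((a + f) + 6) = 2*(6 + a + f) = 12 + 2*a + 2*f)
M(B) = (8 + B)²
40275 - M((E(1, -3) + q)*(-71 - 35)) = 40275 - (8 + ((12 + 2*(-3) + 2*1) + 26)*(-71 - 35))² = 40275 - (8 + ((12 - 6 + 2) + 26)*(-106))² = 40275 - (8 + (8 + 26)*(-106))² = 40275 - (8 + 34*(-106))² = 40275 - (8 - 3604)² = 40275 - 1*(-3596)² = 40275 - 1*12931216 = 40275 - 12931216 = -12890941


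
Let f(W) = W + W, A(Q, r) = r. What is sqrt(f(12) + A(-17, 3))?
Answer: 3*sqrt(3) ≈ 5.1962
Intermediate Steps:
f(W) = 2*W
sqrt(f(12) + A(-17, 3)) = sqrt(2*12 + 3) = sqrt(24 + 3) = sqrt(27) = 3*sqrt(3)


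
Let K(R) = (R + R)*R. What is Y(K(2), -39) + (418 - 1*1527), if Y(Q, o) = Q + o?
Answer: -1140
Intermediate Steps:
K(R) = 2*R² (K(R) = (2*R)*R = 2*R²)
Y(K(2), -39) + (418 - 1*1527) = (2*2² - 39) + (418 - 1*1527) = (2*4 - 39) + (418 - 1527) = (8 - 39) - 1109 = -31 - 1109 = -1140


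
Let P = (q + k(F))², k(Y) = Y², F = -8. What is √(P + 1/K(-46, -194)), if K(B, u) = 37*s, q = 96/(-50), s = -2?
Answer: √13190016854/1850 ≈ 62.080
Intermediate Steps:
q = -48/25 (q = 96*(-1/50) = -48/25 ≈ -1.9200)
P = 2408704/625 (P = (-48/25 + (-8)²)² = (-48/25 + 64)² = (1552/25)² = 2408704/625 ≈ 3853.9)
K(B, u) = -74 (K(B, u) = 37*(-2) = -74)
√(P + 1/K(-46, -194)) = √(2408704/625 + 1/(-74)) = √(2408704/625 - 1/74) = √(178243471/46250) = √13190016854/1850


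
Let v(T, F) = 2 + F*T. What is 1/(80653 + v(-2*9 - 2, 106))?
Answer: 1/78535 ≈ 1.2733e-5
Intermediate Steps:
1/(80653 + v(-2*9 - 2, 106)) = 1/(80653 + (2 + 106*(-2*9 - 2))) = 1/(80653 + (2 + 106*(-18 - 2))) = 1/(80653 + (2 + 106*(-20))) = 1/(80653 + (2 - 2120)) = 1/(80653 - 2118) = 1/78535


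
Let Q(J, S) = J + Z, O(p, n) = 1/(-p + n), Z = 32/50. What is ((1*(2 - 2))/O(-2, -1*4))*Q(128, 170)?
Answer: 0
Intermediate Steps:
Z = 16/25 (Z = 32*(1/50) = 16/25 ≈ 0.64000)
O(p, n) = 1/(n - p)
Q(J, S) = 16/25 + J (Q(J, S) = J + 16/25 = 16/25 + J)
((1*(2 - 2))/O(-2, -1*4))*Q(128, 170) = ((1*(2 - 2))/(1/(-1*4 - 1*(-2))))*(16/25 + 128) = ((1*0)/(1/(-4 + 2)))*(3216/25) = (0/(1/(-2)))*(3216/25) = (0/(-1/2))*(3216/25) = (0*(-2))*(3216/25) = 0*(3216/25) = 0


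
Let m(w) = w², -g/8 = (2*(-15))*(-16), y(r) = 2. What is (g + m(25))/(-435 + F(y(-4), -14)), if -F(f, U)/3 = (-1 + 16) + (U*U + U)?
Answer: 3215/1026 ≈ 3.1335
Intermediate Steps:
g = -3840 (g = -8*2*(-15)*(-16) = -(-240)*(-16) = -8*480 = -3840)
F(f, U) = -45 - 3*U - 3*U² (F(f, U) = -3*((-1 + 16) + (U*U + U)) = -3*(15 + (U² + U)) = -3*(15 + (U + U²)) = -3*(15 + U + U²) = -45 - 3*U - 3*U²)
(g + m(25))/(-435 + F(y(-4), -14)) = (-3840 + 25²)/(-435 + (-45 - 3*(-14) - 3*(-14)²)) = (-3840 + 625)/(-435 + (-45 + 42 - 3*196)) = -3215/(-435 + (-45 + 42 - 588)) = -3215/(-435 - 591) = -3215/(-1026) = -3215*(-1/1026) = 3215/1026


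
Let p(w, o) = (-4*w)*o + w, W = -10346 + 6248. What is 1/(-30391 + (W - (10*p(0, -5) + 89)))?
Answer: -1/34578 ≈ -2.8920e-5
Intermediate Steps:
W = -4098
p(w, o) = w - 4*o*w (p(w, o) = -4*o*w + w = w - 4*o*w)
1/(-30391 + (W - (10*p(0, -5) + 89))) = 1/(-30391 + (-4098 - (10*(0*(1 - 4*(-5))) + 89))) = 1/(-30391 + (-4098 - (10*(0*(1 + 20)) + 89))) = 1/(-30391 + (-4098 - (10*(0*21) + 89))) = 1/(-30391 + (-4098 - (10*0 + 89))) = 1/(-30391 + (-4098 - (0 + 89))) = 1/(-30391 + (-4098 - 1*89)) = 1/(-30391 + (-4098 - 89)) = 1/(-30391 - 4187) = 1/(-34578) = -1/34578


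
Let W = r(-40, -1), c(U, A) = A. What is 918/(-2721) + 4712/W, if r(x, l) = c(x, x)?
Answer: -535753/4535 ≈ -118.14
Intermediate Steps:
r(x, l) = x
W = -40
918/(-2721) + 4712/W = 918/(-2721) + 4712/(-40) = 918*(-1/2721) + 4712*(-1/40) = -306/907 - 589/5 = -535753/4535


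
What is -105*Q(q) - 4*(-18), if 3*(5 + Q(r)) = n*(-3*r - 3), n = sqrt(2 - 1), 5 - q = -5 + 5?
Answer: 1227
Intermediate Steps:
q = 5 (q = 5 - (-5 + 5) = 5 - 1*0 = 5 + 0 = 5)
n = 1 (n = sqrt(1) = 1)
Q(r) = -6 - r (Q(r) = -5 + (1*(-3*r - 3))/3 = -5 + (1*(-3 - 3*r))/3 = -5 + (-3 - 3*r)/3 = -5 + (-1 - r) = -6 - r)
-105*Q(q) - 4*(-18) = -105*(-6 - 1*5) - 4*(-18) = -105*(-6 - 5) + 72 = -105*(-11) + 72 = 1155 + 72 = 1227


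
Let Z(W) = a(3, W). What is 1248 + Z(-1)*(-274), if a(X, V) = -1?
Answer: 1522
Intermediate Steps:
Z(W) = -1
1248 + Z(-1)*(-274) = 1248 - 1*(-274) = 1248 + 274 = 1522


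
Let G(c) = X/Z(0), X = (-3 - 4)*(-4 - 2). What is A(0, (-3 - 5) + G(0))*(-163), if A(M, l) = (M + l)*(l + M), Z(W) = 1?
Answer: -188428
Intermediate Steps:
X = 42 (X = -7*(-6) = 42)
G(c) = 42 (G(c) = 42/1 = 42*1 = 42)
A(M, l) = (M + l)² (A(M, l) = (M + l)*(M + l) = (M + l)²)
A(0, (-3 - 5) + G(0))*(-163) = (0 + ((-3 - 5) + 42))²*(-163) = (0 + (-8 + 42))²*(-163) = (0 + 34)²*(-163) = 34²*(-163) = 1156*(-163) = -188428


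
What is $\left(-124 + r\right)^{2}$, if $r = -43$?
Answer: $27889$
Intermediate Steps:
$\left(-124 + r\right)^{2} = \left(-124 - 43\right)^{2} = \left(-167\right)^{2} = 27889$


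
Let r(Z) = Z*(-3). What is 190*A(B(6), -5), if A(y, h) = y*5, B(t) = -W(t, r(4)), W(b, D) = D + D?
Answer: 22800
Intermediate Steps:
r(Z) = -3*Z
W(b, D) = 2*D
B(t) = 24 (B(t) = -2*(-3*4) = -2*(-12) = -1*(-24) = 24)
A(y, h) = 5*y
190*A(B(6), -5) = 190*(5*24) = 190*120 = 22800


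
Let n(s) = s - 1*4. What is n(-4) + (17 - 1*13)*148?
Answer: 584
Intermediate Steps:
n(s) = -4 + s (n(s) = s - 4 = -4 + s)
n(-4) + (17 - 1*13)*148 = (-4 - 4) + (17 - 1*13)*148 = -8 + (17 - 13)*148 = -8 + 4*148 = -8 + 592 = 584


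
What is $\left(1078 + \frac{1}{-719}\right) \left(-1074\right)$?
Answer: $- \frac{832436994}{719} \approx -1.1578 \cdot 10^{6}$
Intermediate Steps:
$\left(1078 + \frac{1}{-719}\right) \left(-1074\right) = \left(1078 - \frac{1}{719}\right) \left(-1074\right) = \frac{775081}{719} \left(-1074\right) = - \frac{832436994}{719}$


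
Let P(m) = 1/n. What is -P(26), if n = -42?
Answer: 1/42 ≈ 0.023810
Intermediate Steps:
P(m) = -1/42 (P(m) = 1/(-42) = -1/42)
-P(26) = -1*(-1/42) = 1/42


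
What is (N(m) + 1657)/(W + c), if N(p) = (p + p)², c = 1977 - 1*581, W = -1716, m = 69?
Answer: -20701/320 ≈ -64.691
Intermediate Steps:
c = 1396 (c = 1977 - 581 = 1396)
N(p) = 4*p² (N(p) = (2*p)² = 4*p²)
(N(m) + 1657)/(W + c) = (4*69² + 1657)/(-1716 + 1396) = (4*4761 + 1657)/(-320) = (19044 + 1657)*(-1/320) = 20701*(-1/320) = -20701/320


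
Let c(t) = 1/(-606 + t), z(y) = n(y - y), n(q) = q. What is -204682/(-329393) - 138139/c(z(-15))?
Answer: 27574224098644/329393 ≈ 8.3712e+7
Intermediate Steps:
z(y) = 0 (z(y) = y - y = 0)
-204682/(-329393) - 138139/c(z(-15)) = -204682/(-329393) - 138139/(1/(-606 + 0)) = -204682*(-1/329393) - 138139/(1/(-606)) = 204682/329393 - 138139/(-1/606) = 204682/329393 - 138139*(-606) = 204682/329393 + 83712234 = 27574224098644/329393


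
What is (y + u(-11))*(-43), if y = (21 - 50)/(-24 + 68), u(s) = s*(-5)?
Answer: -102813/44 ≈ -2336.7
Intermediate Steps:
u(s) = -5*s
y = -29/44 ≈ -0.65909
(y + u(-11))*(-43) = (-29/44 - 5*(-11))*(-43) = (-29/44 + 55)*(-43) = (2391/44)*(-43) = -102813/44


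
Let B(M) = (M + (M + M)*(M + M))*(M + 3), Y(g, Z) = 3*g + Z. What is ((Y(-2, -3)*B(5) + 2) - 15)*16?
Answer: -121168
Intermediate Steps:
Y(g, Z) = Z + 3*g
B(M) = (3 + M)*(M + 4*M²) (B(M) = (M + (2*M)*(2*M))*(3 + M) = (M + 4*M²)*(3 + M) = (3 + M)*(M + 4*M²))
((Y(-2, -3)*B(5) + 2) - 15)*16 = (((-3 + 3*(-2))*(5*(3 + 4*5² + 13*5)) + 2) - 15)*16 = (((-3 - 6)*(5*(3 + 4*25 + 65)) + 2) - 15)*16 = ((-45*(3 + 100 + 65) + 2) - 15)*16 = ((-45*168 + 2) - 15)*16 = ((-9*840 + 2) - 15)*16 = ((-7560 + 2) - 15)*16 = (-7558 - 15)*16 = -7573*16 = -121168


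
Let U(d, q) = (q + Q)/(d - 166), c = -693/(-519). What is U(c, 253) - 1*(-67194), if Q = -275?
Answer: 1914159284/28487 ≈ 67194.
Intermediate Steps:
c = 231/173 (c = -693*(-1/519) = 231/173 ≈ 1.3353)
U(d, q) = (-275 + q)/(-166 + d) (U(d, q) = (q - 275)/(d - 166) = (-275 + q)/(-166 + d))
U(c, 253) - 1*(-67194) = (-275 + 253)/(-166 + 231/173) - 1*(-67194) = -22/(-28487/173) + 67194 = -173/28487*(-22) + 67194 = 3806/28487 + 67194 = 1914159284/28487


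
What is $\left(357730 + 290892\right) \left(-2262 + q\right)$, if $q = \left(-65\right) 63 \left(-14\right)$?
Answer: $35718316296$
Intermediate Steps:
$q = 57330$ ($q = \left(-4095\right) \left(-14\right) = 57330$)
$\left(357730 + 290892\right) \left(-2262 + q\right) = \left(357730 + 290892\right) \left(-2262 + 57330\right) = 648622 \cdot 55068 = 35718316296$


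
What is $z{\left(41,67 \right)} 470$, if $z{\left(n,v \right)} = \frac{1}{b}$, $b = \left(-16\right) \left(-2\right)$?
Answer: $\frac{235}{16} \approx 14.688$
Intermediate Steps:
$b = 32$
$z{\left(n,v \right)} = \frac{1}{32}$
$z{\left(41,67 \right)} 470 = \frac{1}{32} \cdot 470 = \frac{235}{16}$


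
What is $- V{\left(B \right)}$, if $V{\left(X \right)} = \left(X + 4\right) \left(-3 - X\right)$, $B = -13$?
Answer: $90$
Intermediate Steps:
$V{\left(X \right)} = \left(-3 - X\right) \left(4 + X\right)$ ($V{\left(X \right)} = \left(4 + X\right) \left(-3 - X\right) = \left(-3 - X\right) \left(4 + X\right)$)
$- V{\left(B \right)} = - (-12 - \left(-13\right)^{2} - -91) = - (-12 - 169 + 91) = \left(-1\right) \left(-90\right) = 90$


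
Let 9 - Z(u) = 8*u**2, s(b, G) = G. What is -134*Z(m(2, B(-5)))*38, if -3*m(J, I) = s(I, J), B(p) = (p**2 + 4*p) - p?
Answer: -249508/9 ≈ -27723.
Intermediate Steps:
B(p) = p**2 + 3*p
m(J, I) = -J/3
Z(u) = 9 - 8*u**2
-134*Z(m(2, B(-5)))*38 = -134*(9 - 8*(-1/3*2)**2)*38 = -134*(9 - 8*(-2/3)**2)*38 = -134*(9 - 8*4/9)*38 = -134*(9 - 32/9)*38 = -134*49/9*38 = -6566/9*38 = -249508/9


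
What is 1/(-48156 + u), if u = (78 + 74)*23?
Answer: -1/44660 ≈ -2.2391e-5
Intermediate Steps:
u = 3496 (u = 152*23 = 3496)
1/(-48156 + u) = 1/(-48156 + 3496) = 1/(-44660) = -1/44660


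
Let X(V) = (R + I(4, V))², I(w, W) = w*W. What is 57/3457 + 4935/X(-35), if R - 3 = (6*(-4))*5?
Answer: 20825088/228331393 ≈ 0.091206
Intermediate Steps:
I(w, W) = W*w
R = -117 (R = 3 + (6*(-4))*5 = 3 - 24*5 = 3 - 120 = -117)
X(V) = (-117 + 4*V)² (X(V) = (-117 + V*4)² = (-117 + 4*V)²)
57/3457 + 4935/X(-35) = 57/3457 + 4935/((-117 + 4*(-35))²) = 57*(1/3457) + 4935/((-117 - 140)²) = 57/3457 + 4935/((-257)²) = 57/3457 + 4935/66049 = 20825088/228331393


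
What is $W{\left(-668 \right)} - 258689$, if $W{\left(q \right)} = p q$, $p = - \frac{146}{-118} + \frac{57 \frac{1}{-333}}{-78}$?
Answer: $- \frac{66283489949}{255411} \approx -2.5952 \cdot 10^{5}$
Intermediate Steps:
$p = \frac{633155}{510822}$ ($p = \left(-146\right) \left(- \frac{1}{118}\right) + 57 \left(- \frac{1}{333}\right) \left(- \frac{1}{78}\right) = \frac{73}{59} - - \frac{19}{8658} = \frac{73}{59} + \frac{19}{8658} = \frac{633155}{510822} \approx 1.2395$)
$W{\left(q \right)} = \frac{633155 q}{510822}$
$W{\left(-668 \right)} - 258689 = \frac{633155}{510822} \left(-668\right) - 258689 = - \frac{211473770}{255411} - 258689 = - \frac{66283489949}{255411}$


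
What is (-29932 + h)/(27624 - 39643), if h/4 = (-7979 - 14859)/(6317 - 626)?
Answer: 170434364/68400129 ≈ 2.4917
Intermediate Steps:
h = -91352/5691 (h = 4*((-7979 - 14859)/(6317 - 626)) = 4*(-22838/5691) = -91352/5691 ≈ -16.052)
(-29932 + h)/(27624 - 39643) = (-29932 - 91352/5691)/(27624 - 39643) = -170434364/5691/(-12019) = -170434364/5691*(-1/12019) = 170434364/68400129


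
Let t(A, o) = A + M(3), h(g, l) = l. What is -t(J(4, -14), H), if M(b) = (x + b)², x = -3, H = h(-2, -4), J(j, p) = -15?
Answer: 15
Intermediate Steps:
H = -4
M(b) = (-3 + b)²
t(A, o) = A (t(A, o) = A + (-3 + 3)² = A + 0² = A + 0 = A)
-t(J(4, -14), H) = -1*(-15) = 15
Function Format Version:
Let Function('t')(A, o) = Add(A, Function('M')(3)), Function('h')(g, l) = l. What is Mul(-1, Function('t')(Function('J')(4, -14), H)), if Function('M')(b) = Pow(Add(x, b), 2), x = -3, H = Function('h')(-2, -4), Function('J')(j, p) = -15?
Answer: 15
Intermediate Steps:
H = -4
Function('M')(b) = Pow(Add(-3, b), 2)
Function('t')(A, o) = A (Function('t')(A, o) = Add(A, Pow(Add(-3, 3), 2)) = Add(A, Pow(0, 2)) = Add(A, 0) = A)
Mul(-1, Function('t')(Function('J')(4, -14), H)) = Mul(-1, -15) = 15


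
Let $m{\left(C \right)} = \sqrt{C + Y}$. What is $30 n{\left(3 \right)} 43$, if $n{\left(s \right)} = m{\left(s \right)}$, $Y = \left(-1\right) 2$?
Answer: $1290$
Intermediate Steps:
$Y = -2$
$m{\left(C \right)} = \sqrt{-2 + C}$ ($m{\left(C \right)} = \sqrt{C - 2} = \sqrt{-2 + C}$)
$n{\left(s \right)} = \sqrt{-2 + s}$
$30 n{\left(3 \right)} 43 = 30 \sqrt{-2 + 3} \cdot 43 = 30 \sqrt{1} \cdot 43 = 30 \cdot 1 \cdot 43 = 30 \cdot 43 = 1290$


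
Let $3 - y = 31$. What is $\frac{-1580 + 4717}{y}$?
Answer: $- \frac{3137}{28} \approx -112.04$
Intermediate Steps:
$y = -28$ ($y = 3 - 31 = -28$)
$\frac{-1580 + 4717}{y} = \frac{-1580 + 4717}{-28} = 3137 \left(- \frac{1}{28}\right) = - \frac{3137}{28}$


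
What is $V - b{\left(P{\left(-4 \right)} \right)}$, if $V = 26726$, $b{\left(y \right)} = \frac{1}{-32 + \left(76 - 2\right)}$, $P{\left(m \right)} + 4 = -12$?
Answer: $\frac{1122491}{42} \approx 26726.0$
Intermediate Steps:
$P{\left(m \right)} = -16$ ($P{\left(m \right)} = -4 - 12 = -16$)
$b{\left(y \right)} = \frac{1}{42}$ ($b{\left(y \right)} = \frac{1}{-32 + 74} = \frac{1}{42}$)
$V - b{\left(P{\left(-4 \right)} \right)} = 26726 - \frac{1}{42} = \frac{1122491}{42}$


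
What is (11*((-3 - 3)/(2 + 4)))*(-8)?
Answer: 88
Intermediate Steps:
(11*((-3 - 3)/(2 + 4)))*(-8) = (11*(-6/6))*(-8) = (11*(-6*⅙))*(-8) = (11*(-1))*(-8) = -11*(-8) = 88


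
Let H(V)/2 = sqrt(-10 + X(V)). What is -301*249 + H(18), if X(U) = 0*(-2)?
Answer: -74949 + 2*I*sqrt(10) ≈ -74949.0 + 6.3246*I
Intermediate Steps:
X(U) = 0
H(V) = 2*I*sqrt(10) (H(V) = 2*sqrt(-10 + 0) = 2*sqrt(-10) = 2*(I*sqrt(10)) = 2*I*sqrt(10))
-301*249 + H(18) = -301*249 + 2*I*sqrt(10) = -74949 + 2*I*sqrt(10)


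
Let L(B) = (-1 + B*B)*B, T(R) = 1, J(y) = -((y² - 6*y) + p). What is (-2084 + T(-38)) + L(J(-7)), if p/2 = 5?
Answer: -1032283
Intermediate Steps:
p = 10 (p = 2*5 = 10)
J(y) = -10 - y² + 6*y (J(y) = -((y² - 6*y) + 10) = -(10 + y² - 6*y) = -10 - y² + 6*y)
L(B) = B*(-1 + B²) (L(B) = (-1 + B²)*B = B*(-1 + B²))
(-2084 + T(-38)) + L(J(-7)) = (-2084 + 1) + ((-10 - 1*(-7)² + 6*(-7))³ - (-10 - 1*(-7)² + 6*(-7))) = -2083 + ((-10 - 1*49 - 42)³ - (-10 - 1*49 - 42)) = -2083 + ((-10 - 49 - 42)³ - (-10 - 49 - 42)) = -2083 + ((-101)³ - 1*(-101)) = -2083 + (-1030301 + 101) = -2083 - 1030200 = -1032283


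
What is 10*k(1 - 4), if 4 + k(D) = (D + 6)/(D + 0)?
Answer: -50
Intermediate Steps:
k(D) = -4 + (6 + D)/D (k(D) = -4 + (D + 6)/(D + 0) = -4 + (6 + D)/D)
10*k(1 - 4) = 10*(-3 + 6/(1 - 4)) = 10*(-3 + 6/(-3)) = 10*(-3 + 6*(-1/3)) = 10*(-3 - 2) = 10*(-5) = -50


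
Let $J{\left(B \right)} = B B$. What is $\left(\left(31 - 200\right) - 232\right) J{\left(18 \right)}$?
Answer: $-129924$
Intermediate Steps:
$J{\left(B \right)} = B^{2}$
$\left(\left(31 - 200\right) - 232\right) J{\left(18 \right)} = \left(\left(31 - 200\right) - 232\right) 18^{2} = \left(-169 - 232\right) 324 = \left(-401\right) 324 = -129924$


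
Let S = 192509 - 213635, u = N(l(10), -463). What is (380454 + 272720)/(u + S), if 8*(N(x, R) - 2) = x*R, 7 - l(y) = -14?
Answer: -5225392/178715 ≈ -29.239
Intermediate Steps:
l(y) = 21 (l(y) = 7 - 1*(-14) = 7 + 14 = 21)
N(x, R) = 2 + R*x/8 (N(x, R) = 2 + (x*R)/8 = 2 + (R*x)/8 = 2 + R*x/8)
u = -9707/8 (u = 2 + (⅛)*(-463)*21 = 2 - 9723/8 = -9707/8 ≈ -1213.4)
S = -21126
(380454 + 272720)/(u + S) = (380454 + 272720)/(-9707/8 - 21126) = 653174/(-178715/8) = 653174*(-8/178715) = -5225392/178715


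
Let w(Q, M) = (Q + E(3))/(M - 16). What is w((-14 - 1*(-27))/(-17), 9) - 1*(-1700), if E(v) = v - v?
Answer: 202313/119 ≈ 1700.1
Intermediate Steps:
E(v) = 0
w(Q, M) = Q/(-16 + M) (w(Q, M) = (Q + 0)/(M - 16) = Q/(-16 + M))
w((-14 - 1*(-27))/(-17), 9) - 1*(-1700) = ((-14 - 1*(-27))/(-17))/(-16 + 9) - 1*(-1700) = ((-14 + 27)*(-1/17))/(-7) + 1700 = (13*(-1/17))*(-1/7) + 1700 = -13/17*(-1/7) + 1700 = 13/119 + 1700 = 202313/119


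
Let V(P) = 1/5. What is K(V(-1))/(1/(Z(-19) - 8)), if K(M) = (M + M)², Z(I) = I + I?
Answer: -184/25 ≈ -7.3600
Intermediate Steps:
V(P) = ⅕
Z(I) = 2*I
K(M) = 4*M² (K(M) = (2*M)² = 4*M²)
K(V(-1))/(1/(Z(-19) - 8)) = (4*(⅕)²)/(1/(2*(-19) - 8)) = (4*(1/25))/(1/(-38 - 8)) = 4/(25*(1/(-46))) = 4/(25*(-1/46)) = (4/25)*(-46) = -184/25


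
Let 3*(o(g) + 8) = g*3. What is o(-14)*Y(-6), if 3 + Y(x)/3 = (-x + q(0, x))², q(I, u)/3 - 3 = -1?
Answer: -9306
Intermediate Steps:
q(I, u) = 6 (q(I, u) = 9 + 3*(-1) = 9 - 3 = 6)
o(g) = -8 + g (o(g) = -8 + (g*3)/3 = -8 + (3*g)/3 = -8 + g)
Y(x) = -9 + 3*(6 - x)² (Y(x) = -9 + 3*(-x + 6)² = -9 + 3*(6 - x)²)
o(-14)*Y(-6) = (-8 - 14)*(-9 + 3*(-6 - 6)²) = -22*(-9 + 3*(-12)²) = -22*(-9 + 3*144) = -22*(-9 + 432) = -22*423 = -9306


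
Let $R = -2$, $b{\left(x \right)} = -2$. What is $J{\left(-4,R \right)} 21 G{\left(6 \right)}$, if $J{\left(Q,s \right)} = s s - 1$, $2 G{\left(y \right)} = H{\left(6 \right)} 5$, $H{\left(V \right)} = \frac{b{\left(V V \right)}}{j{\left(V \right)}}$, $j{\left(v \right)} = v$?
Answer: $- \frac{105}{2} \approx -52.5$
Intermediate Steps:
$H{\left(V \right)} = - \frac{2}{V}$
$G{\left(y \right)} = - \frac{5}{6}$ ($G{\left(y \right)} = \frac{- \frac{2}{6} \cdot 5}{2} = \frac{\left(-2\right) \frac{1}{6} \cdot 5}{2} = \frac{\left(- \frac{1}{3}\right) 5}{2} = \frac{1}{2} \left(- \frac{5}{3}\right) = - \frac{5}{6}$)
$J{\left(Q,s \right)} = -1 + s^{2}$ ($J{\left(Q,s \right)} = s^{2} - 1 = -1 + s^{2}$)
$J{\left(-4,R \right)} 21 G{\left(6 \right)} = \left(-1 + \left(-2\right)^{2}\right) 21 \left(- \frac{5}{6}\right) = \left(-1 + 4\right) 21 \left(- \frac{5}{6}\right) = 3 \cdot 21 \left(- \frac{5}{6}\right) = 63 \left(- \frac{5}{6}\right) = - \frac{105}{2}$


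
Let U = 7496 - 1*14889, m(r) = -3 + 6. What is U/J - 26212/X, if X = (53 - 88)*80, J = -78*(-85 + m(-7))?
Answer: 2296118/279825 ≈ 8.2056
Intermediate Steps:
m(r) = 3
J = 6396 (J = -78*(-85 + 3) = -78*(-82) = 6396)
X = -2800 (X = -35*80 = -2800)
U = -7393 (U = 7496 - 14889 = -7393)
U/J - 26212/X = -7393/6396 - 26212/(-2800) = -7393*1/6396 - 26212*(-1/2800) = -7393/6396 + 6553/700 = 2296118/279825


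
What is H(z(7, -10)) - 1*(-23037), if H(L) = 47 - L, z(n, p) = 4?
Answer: 23080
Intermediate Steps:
H(z(7, -10)) - 1*(-23037) = (47 - 1*4) - 1*(-23037) = (47 - 4) + 23037 = 43 + 23037 = 23080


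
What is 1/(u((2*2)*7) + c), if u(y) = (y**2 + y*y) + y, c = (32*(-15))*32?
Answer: -1/13764 ≈ -7.2653e-5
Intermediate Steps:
c = -15360 (c = -480*32 = -15360)
u(y) = y + 2*y**2 (u(y) = (y**2 + y**2) + y = 2*y**2 + y = y + 2*y**2)
1/(u((2*2)*7) + c) = 1/(((2*2)*7)*(1 + 2*((2*2)*7)) - 15360) = 1/((4*7)*(1 + 2*(4*7)) - 15360) = 1/(28*(1 + 2*28) - 15360) = 1/(28*(1 + 56) - 15360) = 1/(28*57 - 15360) = 1/(1596 - 15360) = 1/(-13764) = -1/13764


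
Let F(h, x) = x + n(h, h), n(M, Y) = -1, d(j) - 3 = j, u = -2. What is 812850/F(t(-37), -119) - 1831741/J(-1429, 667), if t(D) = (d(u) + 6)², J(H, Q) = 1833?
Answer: -56992099/7332 ≈ -7773.1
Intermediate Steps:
d(j) = 3 + j
t(D) = 49 (t(D) = ((3 - 2) + 6)² = (1 + 6)² = 7² = 49)
F(h, x) = -1 + x (F(h, x) = x - 1 = -1 + x)
812850/F(t(-37), -119) - 1831741/J(-1429, 667) = 812850/(-1 - 119) - 1831741/1833 = 812850/(-120) - 1831741*1/1833 = 812850*(-1/120) - 1831741/1833 = -27095/4 - 1831741/1833 = -56992099/7332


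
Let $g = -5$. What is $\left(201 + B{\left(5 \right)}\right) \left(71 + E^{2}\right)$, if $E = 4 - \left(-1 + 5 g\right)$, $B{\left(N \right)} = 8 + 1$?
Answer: $203910$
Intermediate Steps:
$B{\left(N \right)} = 9$
$E = 30$ ($E = 4 + \left(\left(-5\right) \left(-5\right) + 1\right) = 4 + \left(25 + 1\right) = 4 + 26 = 30$)
$\left(201 + B{\left(5 \right)}\right) \left(71 + E^{2}\right) = \left(201 + 9\right) \left(71 + 30^{2}\right) = 210 \left(71 + 900\right) = 210 \cdot 971 = 203910$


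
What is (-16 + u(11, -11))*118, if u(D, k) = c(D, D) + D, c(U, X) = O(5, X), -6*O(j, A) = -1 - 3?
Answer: -1534/3 ≈ -511.33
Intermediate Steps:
O(j, A) = ⅔ (O(j, A) = -(-1 - 3)/6 = -⅙*(-4) = ⅔)
c(U, X) = ⅔
u(D, k) = ⅔ + D
(-16 + u(11, -11))*118 = (-16 + (⅔ + 11))*118 = (-16 + 35/3)*118 = -13/3*118 = -1534/3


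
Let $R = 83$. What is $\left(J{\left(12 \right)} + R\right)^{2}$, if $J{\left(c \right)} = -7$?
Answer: $5776$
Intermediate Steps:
$\left(J{\left(12 \right)} + R\right)^{2} = \left(-7 + 83\right)^{2} = 76^{2} = 5776$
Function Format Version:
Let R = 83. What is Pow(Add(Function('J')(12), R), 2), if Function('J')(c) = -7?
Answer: 5776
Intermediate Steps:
Pow(Add(Function('J')(12), R), 2) = Pow(Add(-7, 83), 2) = Pow(76, 2) = 5776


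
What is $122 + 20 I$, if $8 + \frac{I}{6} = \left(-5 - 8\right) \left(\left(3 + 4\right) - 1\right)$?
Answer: $-10198$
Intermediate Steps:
$I = -516$ ($I = -48 + 6 \left(-5 - 8\right) \left(\left(3 + 4\right) - 1\right) = -48 + 6 \left(- 13 \left(7 - 1\right)\right) = -48 + 6 \left(\left(-13\right) 6\right) = -48 + 6 \left(-78\right) = -48 - 468 = -516$)
$122 + 20 I = 122 + 20 \left(-516\right) = 122 - 10320 = -10198$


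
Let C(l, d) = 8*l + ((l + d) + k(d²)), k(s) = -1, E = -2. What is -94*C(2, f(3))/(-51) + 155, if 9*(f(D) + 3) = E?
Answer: 82801/459 ≈ 180.39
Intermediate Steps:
f(D) = -29/9 (f(D) = -3 + (⅑)*(-2) = -3 - 2/9 = -29/9)
C(l, d) = -1 + d + 9*l (C(l, d) = 8*l + ((l + d) - 1) = 8*l + ((d + l) - 1) = 8*l + (-1 + d + l) = -1 + d + 9*l)
-94*C(2, f(3))/(-51) + 155 = -94*(-1 - 29/9 + 9*2)/(-51) + 155 = -94*(-1 - 29/9 + 18)*(-1)/51 + 155 = -11656*(-1)/(9*51) + 155 = -94*(-124/459) + 155 = 11656/459 + 155 = 82801/459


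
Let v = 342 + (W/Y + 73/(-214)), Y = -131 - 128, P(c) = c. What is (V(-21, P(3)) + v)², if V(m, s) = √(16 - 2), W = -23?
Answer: 358831272654513/3072041476 + 18941707*√14/27713 ≈ 1.1936e+5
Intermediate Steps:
Y = -259
V(m, s) = √14
v = 18941707/55426 (v = 342 + (-23/(-259) + 73/(-214)) = 342 + (-23*(-1/259) + 73*(-1/214)) = 342 + (23/259 - 73/214) = 342 - 13985/55426 = 18941707/55426 ≈ 341.75)
(V(-21, P(3)) + v)² = (√14 + 18941707/55426)² = (18941707/55426 + √14)²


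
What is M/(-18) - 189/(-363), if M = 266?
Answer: -15526/1089 ≈ -14.257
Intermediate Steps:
M/(-18) - 189/(-363) = 266/(-18) - 189/(-363) = 266*(-1/18) - 189*(-1/363) = -133/9 + 63/121 = -15526/1089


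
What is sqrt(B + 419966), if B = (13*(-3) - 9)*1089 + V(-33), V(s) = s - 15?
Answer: sqrt(367646) ≈ 606.34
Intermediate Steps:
V(s) = -15 + s
B = -52320 (B = (13*(-3) - 9)*1089 + (-15 - 33) = (-39 - 9)*1089 - 48 = -48*1089 - 48 = -52272 - 48 = -52320)
sqrt(B + 419966) = sqrt(-52320 + 419966) = sqrt(367646)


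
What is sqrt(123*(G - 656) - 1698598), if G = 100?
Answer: I*sqrt(1766986) ≈ 1329.3*I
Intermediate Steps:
sqrt(123*(G - 656) - 1698598) = sqrt(123*(100 - 656) - 1698598) = sqrt(123*(-556) - 1698598) = sqrt(-68388 - 1698598) = sqrt(-1766986) = I*sqrt(1766986)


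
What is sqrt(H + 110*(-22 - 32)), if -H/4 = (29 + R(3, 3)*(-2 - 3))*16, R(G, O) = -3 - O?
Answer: 2*I*sqrt(2429) ≈ 98.57*I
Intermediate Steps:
H = -3776 (H = -4*(29 + (-3 - 1*3)*(-2 - 3))*16 = -4*(29 + (-3 - 3)*(-5))*16 = -4*(29 - 6*(-5))*16 = -4*(29 + 30)*16 = -236*16 = -4*944 = -3776)
sqrt(H + 110*(-22 - 32)) = sqrt(-3776 + 110*(-22 - 32)) = sqrt(-3776 + 110*(-54)) = sqrt(-3776 - 5940) = sqrt(-9716) = 2*I*sqrt(2429)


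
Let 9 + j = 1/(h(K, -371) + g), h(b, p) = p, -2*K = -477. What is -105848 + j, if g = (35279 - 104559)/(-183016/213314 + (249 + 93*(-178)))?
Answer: -67518716722231844/637829477343 ≈ -1.0586e+5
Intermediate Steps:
K = 477/2 (K = -½*(-477) = 477/2 ≈ 238.50)
g = 7389196960/1739133893 (g = -69280/(-183016*1/213314 + (249 - 16554)) = -69280/(-91508/106657 - 16305) = -69280/(-1739133893/106657) = -69280*(-106657/1739133893) = 7389196960/1739133893 ≈ 4.2488)
j = -5742204429980/637829477343 (j = -9 + 1/(-371 + 7389196960/1739133893) = -9 + 1/(-637829477343/1739133893) = -9 - 1739133893/637829477343 = -5742204429980/637829477343 ≈ -9.0027)
-105848 + j = -105848 - 5742204429980/637829477343 = -67518716722231844/637829477343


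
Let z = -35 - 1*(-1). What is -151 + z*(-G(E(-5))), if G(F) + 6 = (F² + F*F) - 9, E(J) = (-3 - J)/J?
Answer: -16253/25 ≈ -650.12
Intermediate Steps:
z = -34 (z = -35 + 1 = -34)
E(J) = (-3 - J)/J
G(F) = -15 + 2*F² (G(F) = -6 + ((F² + F*F) - 9) = -6 + ((F² + F²) - 9) = -6 + (2*F² - 9) = -6 + (-9 + 2*F²) = -15 + 2*F²)
-151 + z*(-G(E(-5))) = -151 - (-34)*(-15 + 2*((-3 - 1*(-5))/(-5))²) = -151 - (-34)*(-15 + 2*(-(-3 + 5)/5)²) = -151 - (-34)*(-15 + 2*(-⅕*2)²) = -151 - (-34)*(-15 + 2*(-⅖)²) = -151 - (-34)*(-15 + 2*(4/25)) = -151 - (-34)*(-15 + 8/25) = -151 - (-34)*(-367)/25 = -151 - 34*367/25 = -151 - 12478/25 = -16253/25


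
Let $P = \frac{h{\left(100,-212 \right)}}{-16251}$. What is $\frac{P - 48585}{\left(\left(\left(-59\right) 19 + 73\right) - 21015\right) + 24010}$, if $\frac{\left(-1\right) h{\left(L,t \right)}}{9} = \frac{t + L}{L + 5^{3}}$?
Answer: $- \frac{1794442817}{71910675} \approx -24.954$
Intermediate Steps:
$h{\left(L,t \right)} = - \frac{9 \left(L + t\right)}{125 + L}$ ($h{\left(L,t \right)} = - 9 \frac{t + L}{L + 5^{3}} = - 9 \frac{L + t}{L + 125} = - 9 \frac{L + t}{125 + L} = - \frac{9 \left(L + t\right)}{125 + L}$)
$P = - \frac{112}{406275}$ ($P = \frac{9 \frac{1}{125 + 100} \left(\left(-1\right) 100 - -212\right)}{-16251} = \frac{9 \left(-100 + 212\right)}{225} \left(- \frac{1}{16251}\right) = 9 \cdot \frac{1}{225} \cdot 112 \left(- \frac{1}{16251}\right) = \frac{112}{25} \left(- \frac{1}{16251}\right) = - \frac{112}{406275} \approx -0.00027568$)
$\frac{P - 48585}{\left(\left(\left(-59\right) 19 + 73\right) - 21015\right) + 24010} = \frac{- \frac{112}{406275} - 48585}{\left(\left(\left(-59\right) 19 + 73\right) - 21015\right) + 24010} = - \frac{19738870987}{406275 \left(\left(\left(-1121 + 73\right) - 21015\right) + 24010\right)} = - \frac{19738870987}{406275 \left(\left(-1048 - 21015\right) + 24010\right)} = - \frac{19738870987}{406275 \left(-22063 + 24010\right)} = - \frac{19738870987}{406275 \cdot 1947} = \left(- \frac{19738870987}{406275}\right) \frac{1}{1947} = - \frac{1794442817}{71910675}$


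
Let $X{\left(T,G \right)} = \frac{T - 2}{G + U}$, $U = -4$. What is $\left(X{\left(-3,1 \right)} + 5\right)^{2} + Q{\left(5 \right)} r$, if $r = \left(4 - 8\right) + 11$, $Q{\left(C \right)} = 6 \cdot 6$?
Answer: $\frac{2668}{9} \approx 296.44$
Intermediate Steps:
$Q{\left(C \right)} = 36$
$X{\left(T,G \right)} = \frac{-2 + T}{-4 + G}$ ($X{\left(T,G \right)} = \frac{T - 2}{G - 4} = \frac{-2 + T}{-4 + G}$)
$r = 7$ ($r = -4 + 11 = 7$)
$\left(X{\left(-3,1 \right)} + 5\right)^{2} + Q{\left(5 \right)} r = \left(\frac{-2 - 3}{-4 + 1} + 5\right)^{2} + 36 \cdot 7 = \left(\frac{1}{-3} \left(-5\right) + 5\right)^{2} + 252 = \left(\left(- \frac{1}{3}\right) \left(-5\right) + 5\right)^{2} + 252 = \left(\frac{5}{3} + 5\right)^{2} + 252 = \left(\frac{20}{3}\right)^{2} + 252 = \frac{400}{9} + 252 = \frac{2668}{9}$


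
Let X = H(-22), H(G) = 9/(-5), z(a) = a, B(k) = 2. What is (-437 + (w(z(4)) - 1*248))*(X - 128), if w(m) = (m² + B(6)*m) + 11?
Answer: 84370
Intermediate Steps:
H(G) = -9/5 (H(G) = 9*(-⅕) = -9/5)
w(m) = 11 + m² + 2*m (w(m) = (m² + 2*m) + 11 = 11 + m² + 2*m)
X = -9/5 ≈ -1.8000
(-437 + (w(z(4)) - 1*248))*(X - 128) = (-437 + ((11 + 4² + 2*4) - 1*248))*(-9/5 - 128) = (-437 + ((11 + 16 + 8) - 248))*(-649/5) = (-437 + (35 - 248))*(-649/5) = (-437 - 213)*(-649/5) = -650*(-649/5) = 84370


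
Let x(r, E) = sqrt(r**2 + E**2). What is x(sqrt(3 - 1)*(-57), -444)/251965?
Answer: 9*sqrt(2514)/251965 ≈ 0.0017910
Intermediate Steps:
x(r, E) = sqrt(E**2 + r**2)
x(sqrt(3 - 1)*(-57), -444)/251965 = sqrt((-444)**2 + (sqrt(3 - 1)*(-57))**2)/251965 = sqrt(197136 + (sqrt(2)*(-57))**2)*(1/251965) = sqrt(197136 + (-57*sqrt(2))**2)*(1/251965) = sqrt(197136 + 6498)*(1/251965) = sqrt(203634)*(1/251965) = (9*sqrt(2514))*(1/251965) = 9*sqrt(2514)/251965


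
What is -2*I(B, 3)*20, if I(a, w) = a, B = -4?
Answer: 160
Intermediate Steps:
-2*I(B, 3)*20 = -2*(-4)*20 = 8*20 = 160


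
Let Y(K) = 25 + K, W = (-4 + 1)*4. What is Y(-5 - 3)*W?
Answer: -204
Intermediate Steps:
W = -12 (W = -3*4 = -12)
Y(-5 - 3)*W = (25 + (-5 - 3))*(-12) = (25 - 8)*(-12) = 17*(-12) = -204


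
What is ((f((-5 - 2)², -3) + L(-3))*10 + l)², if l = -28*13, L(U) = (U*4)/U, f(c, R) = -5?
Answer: 139876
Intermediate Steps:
L(U) = 4 (L(U) = (4*U)/U = 4)
l = -364
((f((-5 - 2)², -3) + L(-3))*10 + l)² = ((-5 + 4)*10 - 364)² = (-1*10 - 364)² = (-10 - 364)² = (-374)² = 139876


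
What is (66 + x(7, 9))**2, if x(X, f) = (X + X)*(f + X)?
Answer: 84100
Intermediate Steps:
x(X, f) = 2*X*(X + f) (x(X, f) = (2*X)*(X + f) = 2*X*(X + f))
(66 + x(7, 9))**2 = (66 + 2*7*(7 + 9))**2 = (66 + 2*7*16)**2 = (66 + 224)**2 = 290**2 = 84100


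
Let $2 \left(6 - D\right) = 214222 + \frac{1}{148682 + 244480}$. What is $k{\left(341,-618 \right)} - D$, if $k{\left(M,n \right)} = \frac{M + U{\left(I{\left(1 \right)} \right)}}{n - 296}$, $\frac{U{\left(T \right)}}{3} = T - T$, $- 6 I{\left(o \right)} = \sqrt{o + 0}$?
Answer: $\frac{38488054965355}{359350068} \approx 1.071 \cdot 10^{5}$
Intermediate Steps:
$I{\left(o \right)} = - \frac{\sqrt{o}}{6}$ ($I{\left(o \right)} = - \frac{\sqrt{o + 0}}{6} = - \frac{\sqrt{o}}{6}$)
$U{\left(T \right)} = 0$ ($U{\left(T \right)} = 3 \left(T - T\right) = 3 \cdot 0 = 0$)
$k{\left(M,n \right)} = \frac{M}{-296 + n}$ ($k{\left(M,n \right)} = \frac{M + 0}{n - 296} = \frac{M}{-296 + n}$)
$D = - \frac{84219232021}{786324}$ ($D = 6 - \frac{214222 + \frac{1}{148682 + 244480}}{2} = 6 - \frac{214222 + \frac{1}{393162}}{2} = 6 - \frac{84223949965}{786324} = - \frac{84219232021}{786324} \approx -1.0711 \cdot 10^{5}$)
$k{\left(341,-618 \right)} - D = \frac{341}{-296 - 618} - - \frac{84219232021}{786324} = \frac{341}{-914} + \frac{84219232021}{786324} = 341 \left(- \frac{1}{914}\right) + \frac{84219232021}{786324} = - \frac{341}{914} + \frac{84219232021}{786324} = \frac{38488054965355}{359350068}$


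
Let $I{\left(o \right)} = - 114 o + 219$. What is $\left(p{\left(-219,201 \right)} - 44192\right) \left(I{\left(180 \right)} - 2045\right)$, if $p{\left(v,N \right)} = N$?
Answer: $983022886$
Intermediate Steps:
$I{\left(o \right)} = 219 - 114 o$
$\left(p{\left(-219,201 \right)} - 44192\right) \left(I{\left(180 \right)} - 2045\right) = \left(201 - 44192\right) \left(\left(219 - 20520\right) - 2045\right) = - 43991 \left(\left(219 - 20520\right) - 2045\right) = - 43991 \left(-20301 - 2045\right) = \left(-43991\right) \left(-22346\right) = 983022886$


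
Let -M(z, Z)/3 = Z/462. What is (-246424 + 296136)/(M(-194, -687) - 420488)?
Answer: -7655648/64754465 ≈ -0.11823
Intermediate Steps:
M(z, Z) = -Z/154 (M(z, Z) = -3*Z/462 = -Z/154)
(-246424 + 296136)/(M(-194, -687) - 420488) = (-246424 + 296136)/(-1/154*(-687) - 420488) = 49712/(687/154 - 420488) = 49712/(-64754465/154) = 49712*(-154/64754465) = -7655648/64754465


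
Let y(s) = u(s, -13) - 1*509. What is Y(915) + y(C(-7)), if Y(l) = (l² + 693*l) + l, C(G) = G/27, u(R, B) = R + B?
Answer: 39736244/27 ≈ 1.4717e+6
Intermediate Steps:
u(R, B) = B + R
C(G) = G/27 (C(G) = G*(1/27) = G/27)
y(s) = -522 + s (y(s) = (-13 + s) - 1*509 = (-13 + s) - 509 = -522 + s)
Y(l) = l² + 694*l
Y(915) + y(C(-7)) = 915*(694 + 915) + (-522 + (1/27)*(-7)) = 915*1609 + (-522 - 7/27) = 1472235 - 14101/27 = 39736244/27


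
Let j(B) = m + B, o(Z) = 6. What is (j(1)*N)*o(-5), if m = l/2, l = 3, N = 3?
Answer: 45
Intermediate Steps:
m = 3/2 ≈ 1.5000
j(B) = 3/2 + B
(j(1)*N)*o(-5) = ((3/2 + 1)*3)*6 = ((5/2)*3)*6 = (15/2)*6 = 45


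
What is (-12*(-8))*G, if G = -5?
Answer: -480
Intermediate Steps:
(-12*(-8))*G = -12*(-8)*(-5) = 96*(-5) = -480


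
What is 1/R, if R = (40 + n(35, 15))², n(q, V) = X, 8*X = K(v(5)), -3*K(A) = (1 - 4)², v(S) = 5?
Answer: 64/100489 ≈ 0.00063689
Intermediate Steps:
K(A) = -3 (K(A) = -(1 - 4)²/3 = -⅓*(-3)² = -⅓*9 = -3)
X = -3/8 (X = (⅛)*(-3) = -3/8 ≈ -0.37500)
n(q, V) = -3/8
R = 100489/64 (R = (40 - 3/8)² = (317/8)² = 100489/64 ≈ 1570.1)
1/R = 1/(100489/64) = 64/100489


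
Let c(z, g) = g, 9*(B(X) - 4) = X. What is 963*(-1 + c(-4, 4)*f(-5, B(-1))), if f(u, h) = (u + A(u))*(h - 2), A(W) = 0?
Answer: -37343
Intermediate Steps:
B(X) = 4 + X/9
f(u, h) = u*(-2 + h) (f(u, h) = (u + 0)*(h - 2) = u*(-2 + h))
963*(-1 + c(-4, 4)*f(-5, B(-1))) = 963*(-1 + 4*(-5*(-2 + (4 + (⅑)*(-1))))) = 963*(-1 + 4*(-5*(-2 + (4 - ⅑)))) = 963*(-1 + 4*(-5*(-2 + 35/9))) = 963*(-1 + 4*(-5*17/9)) = 963*(-1 + 4*(-85/9)) = 963*(-1 - 340/9) = 963*(-349/9) = -37343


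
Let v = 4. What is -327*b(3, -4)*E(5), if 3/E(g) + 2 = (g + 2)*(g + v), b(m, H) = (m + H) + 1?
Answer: 0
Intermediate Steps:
b(m, H) = 1 + H + m (b(m, H) = (H + m) + 1 = 1 + H + m)
E(g) = 3/(-2 + (2 + g)*(4 + g)) (E(g) = 3/(-2 + (g + 2)*(g + 4)) = 3/(-2 + (2 + g)*(4 + g)))
-327*b(3, -4)*E(5) = -327*(1 - 4 + 3)*3/(6 + 5**2 + 6*5) = -0*3/(6 + 25 + 30) = -0*3/61 = -327*0 = 0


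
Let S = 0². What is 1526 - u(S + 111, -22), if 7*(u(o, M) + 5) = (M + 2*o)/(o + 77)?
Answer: 503649/329 ≈ 1530.8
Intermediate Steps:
S = 0
u(o, M) = -5 + (M + 2*o)/(7*(77 + o)) (u(o, M) = -5 + ((M + 2*o)/(o + 77))/7 = -5 + ((M + 2*o)/(77 + o))/7 = -5 + (M + 2*o)/(7*(77 + o)))
1526 - u(S + 111, -22) = 1526 - (-2695 - 22 - 33*(0 + 111))/(7*(77 + (0 + 111))) = 1526 - (-2695 - 22 - 33*111)/(7*(77 + 111)) = 1526 - (-2695 - 22 - 3663)/(7*188) = 1526 - (-6380)/(7*188) = 1526 - 1*(-1595/329) = 1526 + 1595/329 = 503649/329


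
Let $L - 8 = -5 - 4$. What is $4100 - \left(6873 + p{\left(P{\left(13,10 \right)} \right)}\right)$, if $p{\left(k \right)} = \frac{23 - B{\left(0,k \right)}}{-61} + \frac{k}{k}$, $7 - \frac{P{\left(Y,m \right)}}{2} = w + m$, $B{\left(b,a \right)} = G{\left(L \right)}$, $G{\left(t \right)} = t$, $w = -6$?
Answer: $- \frac{169190}{61} \approx -2773.6$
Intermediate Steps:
$L = -1$ ($L = 8 - 9 = -1$)
$B{\left(b,a \right)} = -1$
$P{\left(Y,m \right)} = 26 - 2 m$ ($P{\left(Y,m \right)} = 14 - 2 \left(-6 + m\right) = 14 - \left(-12 + 2 m\right) = 26 - 2 m$)
$p{\left(k \right)} = \frac{37}{61}$ ($p{\left(k \right)} = \frac{23 - -1}{-61} + \frac{k}{k} = \left(23 + 1\right) \left(- \frac{1}{61}\right) + 1 = 24 \left(- \frac{1}{61}\right) + 1 = - \frac{24}{61} + 1 = \frac{37}{61}$)
$4100 - \left(6873 + p{\left(P{\left(13,10 \right)} \right)}\right) = 4100 - \frac{419290}{61} = - \frac{169190}{61}$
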